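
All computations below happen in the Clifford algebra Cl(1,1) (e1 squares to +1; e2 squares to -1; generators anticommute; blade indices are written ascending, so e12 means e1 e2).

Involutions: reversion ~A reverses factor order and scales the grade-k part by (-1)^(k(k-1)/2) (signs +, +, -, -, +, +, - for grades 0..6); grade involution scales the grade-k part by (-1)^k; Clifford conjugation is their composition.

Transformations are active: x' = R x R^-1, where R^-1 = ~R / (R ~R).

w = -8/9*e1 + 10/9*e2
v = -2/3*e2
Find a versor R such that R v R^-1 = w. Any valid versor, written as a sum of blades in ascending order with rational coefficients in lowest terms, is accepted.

Reasoning: v^2 = w^2 = -4/9 since conjugation preserves the quadratic form; R = v + w = -8/9*e1 + 4/9*e2 is then valid when invertible, keeping its own part and reversing (v - w)/2.
Answer: -8/9*e1 + 4/9*e2


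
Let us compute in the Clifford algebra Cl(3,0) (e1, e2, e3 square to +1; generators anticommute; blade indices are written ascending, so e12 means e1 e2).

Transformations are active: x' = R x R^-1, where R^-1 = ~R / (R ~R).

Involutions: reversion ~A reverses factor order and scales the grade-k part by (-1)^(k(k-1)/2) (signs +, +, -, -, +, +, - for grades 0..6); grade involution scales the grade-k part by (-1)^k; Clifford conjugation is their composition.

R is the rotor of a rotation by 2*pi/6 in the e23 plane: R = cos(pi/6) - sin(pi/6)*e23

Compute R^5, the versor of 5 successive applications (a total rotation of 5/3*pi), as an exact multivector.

Half-angle bookkeeping: 5 applications in e23 add up to rotor phase 5*pi/6 = 5*pi/6, so R^5 = cos(5*pi/6) - sin(5*pi/6)*e23.
cos(5*pi/6) = -sqrt(3)/2 and sin(5*pi/6) = 1/2, so R^5 = -sqrt(3)/2 - 1/2*e23. The net rotation is 5/3*pi; the rotor keeps the half-angle phase exactly.
Answer: -sqrt(3)/2 - 1/2*e23


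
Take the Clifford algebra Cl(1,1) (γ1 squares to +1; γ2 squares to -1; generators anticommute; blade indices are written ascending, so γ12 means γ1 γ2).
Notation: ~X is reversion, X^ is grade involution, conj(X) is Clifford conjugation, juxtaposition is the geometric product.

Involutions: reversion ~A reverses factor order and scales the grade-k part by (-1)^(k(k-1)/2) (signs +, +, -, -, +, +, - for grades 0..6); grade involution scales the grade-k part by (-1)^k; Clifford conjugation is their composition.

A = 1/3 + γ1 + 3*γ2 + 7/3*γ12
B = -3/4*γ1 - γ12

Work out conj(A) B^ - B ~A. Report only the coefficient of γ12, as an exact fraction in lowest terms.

first term: 19/12 + 13/4*γ1 + 11/4*γ2 + 23/12*γ12
second term: 19/12 + 11/4*γ1 + 11/4*γ2 - 31/12*γ12
Answer: 9/2


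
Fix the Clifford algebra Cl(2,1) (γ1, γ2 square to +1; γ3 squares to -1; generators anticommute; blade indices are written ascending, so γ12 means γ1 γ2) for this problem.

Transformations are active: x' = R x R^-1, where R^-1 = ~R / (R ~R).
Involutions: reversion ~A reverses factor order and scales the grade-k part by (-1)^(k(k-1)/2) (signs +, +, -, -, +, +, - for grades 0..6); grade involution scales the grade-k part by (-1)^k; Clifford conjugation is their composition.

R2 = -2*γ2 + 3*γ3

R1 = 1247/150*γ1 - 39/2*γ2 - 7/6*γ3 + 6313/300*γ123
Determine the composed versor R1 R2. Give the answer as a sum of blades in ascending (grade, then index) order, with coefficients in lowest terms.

Distribute over the terms of R2 (each basis-blade product reordered to ascending indices, repeated generators contracted through their squares):
R1 (-2*γ2) = 39 - 1247/75*γ12 + 6313/150*γ13 - 7/3*γ23
R1 (3*γ3) = 7/2 - 6313/100*γ12 + 1247/50*γ13 - 117/2*γ23
Summing the partial products and collecting blades:
Answer: 85/2 - 23927/300*γ12 + 5027/75*γ13 - 365/6*γ23


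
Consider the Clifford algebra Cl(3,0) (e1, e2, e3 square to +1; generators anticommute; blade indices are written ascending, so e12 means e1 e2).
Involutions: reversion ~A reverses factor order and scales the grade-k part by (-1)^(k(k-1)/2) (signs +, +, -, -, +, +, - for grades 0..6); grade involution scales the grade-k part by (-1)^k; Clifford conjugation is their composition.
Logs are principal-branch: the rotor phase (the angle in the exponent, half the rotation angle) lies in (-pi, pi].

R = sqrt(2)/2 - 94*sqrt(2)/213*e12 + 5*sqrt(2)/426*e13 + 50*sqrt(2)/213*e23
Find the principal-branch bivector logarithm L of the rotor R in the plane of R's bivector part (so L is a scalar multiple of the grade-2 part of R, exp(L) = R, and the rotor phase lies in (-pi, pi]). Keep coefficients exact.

The scalar part of R is sqrt(2)/2, which fixes the principal-branch rotor phase; the unit plane is then the bivector part divided by the sine of that phase, and L is that plane scaled by the phase.
Concretely: cos(phase) = sqrt(2)/2 gives phase = ±pi/4, and since phase/sin(phase) is even the sign is immaterial: L = (phase/sin(phase)) * <R>_2 = (sqrt(2)*pi/4) * <R>_2.
Answer: -47*pi/213*e12 + 5*pi/852*e13 + 25*pi/213*e23


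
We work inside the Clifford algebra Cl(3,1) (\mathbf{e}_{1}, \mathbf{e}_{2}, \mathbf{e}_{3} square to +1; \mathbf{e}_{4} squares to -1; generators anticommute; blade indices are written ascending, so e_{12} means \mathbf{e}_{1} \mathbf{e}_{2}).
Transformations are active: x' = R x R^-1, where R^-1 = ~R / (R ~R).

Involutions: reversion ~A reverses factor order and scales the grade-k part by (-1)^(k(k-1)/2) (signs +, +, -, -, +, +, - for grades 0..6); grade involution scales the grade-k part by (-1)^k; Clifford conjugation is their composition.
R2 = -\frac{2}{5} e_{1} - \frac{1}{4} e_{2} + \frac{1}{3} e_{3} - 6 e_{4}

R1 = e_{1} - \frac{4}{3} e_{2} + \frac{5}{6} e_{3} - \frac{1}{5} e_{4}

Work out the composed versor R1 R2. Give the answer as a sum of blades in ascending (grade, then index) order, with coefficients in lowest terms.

Distribute over the terms of R1 (each basis-blade product reordered to ascending indices, repeated generators contracted through their squares):
(e_{1}) R2 = -\frac{2}{5} - \frac{1}{4} e_{12} + \frac{1}{3} e_{13} - 6 e_{14}
(-\frac{4}{3} e_{2}) R2 = \frac{1}{3} - \frac{8}{15} e_{12} - \frac{4}{9} e_{23} + 8 e_{24}
(\frac{5}{6} e_{3}) R2 = \frac{5}{18} + \frac{1}{3} e_{13} + \frac{5}{24} e_{23} - 5 e_{34}
(-\frac{1}{5} e_{4}) R2 = -\frac{6}{5} - \frac{2}{25} e_{14} - \frac{1}{20} e_{24} + \frac{1}{15} e_{34}
Summing the partial products and collecting blades:
Answer: -\frac{89}{90} - \frac{47}{60} e_{12} + \frac{2}{3} e_{13} - \frac{152}{25} e_{14} - \frac{17}{72} e_{23} + \frac{159}{20} e_{24} - \frac{74}{15} e_{34}


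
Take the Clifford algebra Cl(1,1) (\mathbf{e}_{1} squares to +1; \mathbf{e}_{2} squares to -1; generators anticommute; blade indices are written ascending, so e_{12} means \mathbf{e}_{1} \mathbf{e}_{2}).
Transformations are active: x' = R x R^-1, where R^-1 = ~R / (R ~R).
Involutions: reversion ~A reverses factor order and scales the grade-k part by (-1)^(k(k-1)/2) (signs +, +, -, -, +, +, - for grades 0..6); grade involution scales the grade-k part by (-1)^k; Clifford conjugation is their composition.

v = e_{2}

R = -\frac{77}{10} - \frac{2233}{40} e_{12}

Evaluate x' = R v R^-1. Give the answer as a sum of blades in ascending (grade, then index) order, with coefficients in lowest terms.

~R = -\frac{77}{10} + \frac{2233}{40} e_{12}, and R ~R = -\frac{195657}{64}, so R^-1 = ~R / (-\frac{195657}{64}).
R v = \frac{2233}{40} e_{1} - \frac{77}{10} e_{2}
Answer: \frac{232}{825} e_{1} - \frac{857}{825} e_{2}


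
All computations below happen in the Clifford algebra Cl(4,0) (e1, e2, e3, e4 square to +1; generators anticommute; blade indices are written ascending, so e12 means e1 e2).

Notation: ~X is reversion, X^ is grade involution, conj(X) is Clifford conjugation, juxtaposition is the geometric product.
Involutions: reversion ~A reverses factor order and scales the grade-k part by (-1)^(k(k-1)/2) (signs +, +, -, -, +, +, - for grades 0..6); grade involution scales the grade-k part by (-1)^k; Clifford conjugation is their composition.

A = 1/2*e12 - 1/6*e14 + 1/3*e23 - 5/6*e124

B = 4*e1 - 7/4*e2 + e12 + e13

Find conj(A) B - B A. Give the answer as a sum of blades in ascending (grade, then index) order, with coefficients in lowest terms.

first term: 1/2 + 7/8*e1 + 2*e2 - 7/12*e3 + 1/6*e4 - 1/3*e12 + 1/3*e13 - 35/24*e14 + 1/2*e23 - 19/6*e24 + 1/6*e34 - 4/3*e123 + 7/24*e124 + 5/6*e234
second term: -1/2 + 7/8*e1 + 2*e2 - 7/12*e3 + 1/6*e4 - 1/3*e12 + 1/3*e13 - 35/24*e14 + 1/2*e23 - 19/6*e24 + 1/6*e34 + 4/3*e123 - 7/24*e124 - 5/6*e234
Answer: 1 - 8/3*e123 + 7/12*e124 + 5/3*e234


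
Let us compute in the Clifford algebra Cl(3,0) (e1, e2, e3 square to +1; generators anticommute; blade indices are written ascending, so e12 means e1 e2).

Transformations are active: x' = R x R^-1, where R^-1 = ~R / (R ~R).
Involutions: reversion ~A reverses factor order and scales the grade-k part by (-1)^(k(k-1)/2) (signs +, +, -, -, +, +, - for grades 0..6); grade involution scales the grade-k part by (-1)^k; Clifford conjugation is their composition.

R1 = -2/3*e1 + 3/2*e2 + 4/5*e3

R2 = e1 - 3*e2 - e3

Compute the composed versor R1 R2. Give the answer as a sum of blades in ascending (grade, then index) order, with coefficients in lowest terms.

Distribute over the terms of R1 (each basis-blade product reordered to ascending indices, repeated generators contracted through their squares):
(-2/3*e1) R2 = -2/3 + 2*e12 + 2/3*e13
(3/2*e2) R2 = -9/2 - 3/2*e12 - 3/2*e23
(4/5*e3) R2 = -4/5 - 4/5*e13 + 12/5*e23
Summing the partial products and collecting blades:
Answer: -179/30 + 1/2*e12 - 2/15*e13 + 9/10*e23


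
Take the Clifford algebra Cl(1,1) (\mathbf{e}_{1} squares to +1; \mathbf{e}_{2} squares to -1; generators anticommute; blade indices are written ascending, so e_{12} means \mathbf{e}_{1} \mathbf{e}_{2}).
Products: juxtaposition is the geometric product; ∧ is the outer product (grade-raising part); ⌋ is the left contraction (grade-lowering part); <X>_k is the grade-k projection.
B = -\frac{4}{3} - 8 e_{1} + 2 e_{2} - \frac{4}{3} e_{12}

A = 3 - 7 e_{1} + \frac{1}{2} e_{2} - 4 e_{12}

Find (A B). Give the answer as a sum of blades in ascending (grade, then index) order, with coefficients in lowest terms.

step 1: \frac{169}{3} - \frac{22}{3} e_{1} - \frac{52}{3} e_{2} - \frac{26}{3} e_{12}
Answer: \frac{169}{3} - \frac{22}{3} e_{1} - \frac{52}{3} e_{2} - \frac{26}{3} e_{12}


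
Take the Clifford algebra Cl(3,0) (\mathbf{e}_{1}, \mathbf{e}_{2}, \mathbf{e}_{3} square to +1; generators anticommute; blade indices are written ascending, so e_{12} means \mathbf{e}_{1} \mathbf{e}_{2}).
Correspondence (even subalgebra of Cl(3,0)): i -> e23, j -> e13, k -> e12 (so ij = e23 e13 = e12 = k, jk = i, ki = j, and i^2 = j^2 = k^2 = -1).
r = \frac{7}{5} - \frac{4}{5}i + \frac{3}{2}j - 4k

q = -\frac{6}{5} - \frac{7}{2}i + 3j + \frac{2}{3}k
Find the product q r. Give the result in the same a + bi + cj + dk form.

In blades: q = -\frac{6}{5} + \frac{2}{3} e_{12} + 3 e_{13} - \frac{7}{2} e_{23}, r = \frac{7}{5} - 4 e_{12} + \frac{3}{2} e_{13} - \frac{4}{5} e_{23}.
Distribute q over r term by term (generator squares from the signature, products reordered to ascending indices): (-\frac{6}{5})*r = -\frac{42}{25} + \frac{24}{5} e_{12} - \frac{9}{5} e_{13} + \frac{24}{25} e_{23}; (\frac{2}{3} e_{12})*r = \frac{8}{3} + \frac{14}{15} e_{12} - \frac{8}{15} e_{13} - e_{23}; (3 e_{13})*r = -\frac{9}{2} + \frac{12}{5} e_{12} + \frac{21}{5} e_{13} - 12 e_{23}; (-\frac{7}{2} e_{23})*r = -\frac{14}{5} - \frac{21}{4} e_{12} - 14 e_{13} - \frac{49}{10} e_{23}.
Sum: -\frac{947}{150} + \frac{173}{60} e_{12} - \frac{182}{15} e_{13} - \frac{847}{50} e_{23}; translating back through the correspondence:
Answer: -\frac{947}{150} - \frac{847}{50}i - \frac{182}{15}j + \frac{173}{60}k


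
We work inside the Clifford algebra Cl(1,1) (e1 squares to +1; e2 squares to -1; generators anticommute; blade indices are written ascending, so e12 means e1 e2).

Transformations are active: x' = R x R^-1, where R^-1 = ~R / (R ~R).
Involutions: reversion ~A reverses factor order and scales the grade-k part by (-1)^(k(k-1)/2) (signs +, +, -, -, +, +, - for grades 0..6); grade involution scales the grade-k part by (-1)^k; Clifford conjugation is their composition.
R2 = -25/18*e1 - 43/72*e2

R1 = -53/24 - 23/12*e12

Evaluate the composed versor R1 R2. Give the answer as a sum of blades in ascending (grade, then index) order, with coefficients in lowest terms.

Distribute over the terms of R1 (each basis-blade product reordered to ascending indices, repeated generators contracted through their squares):
(-53/24) R2 = 1325/432*e1 + 2279/1728*e2
(-23/12*e12) R2 = -989/864*e1 - 575/216*e2
Summing the partial products and collecting blades:
Answer: 1661/864*e1 - 2321/1728*e2


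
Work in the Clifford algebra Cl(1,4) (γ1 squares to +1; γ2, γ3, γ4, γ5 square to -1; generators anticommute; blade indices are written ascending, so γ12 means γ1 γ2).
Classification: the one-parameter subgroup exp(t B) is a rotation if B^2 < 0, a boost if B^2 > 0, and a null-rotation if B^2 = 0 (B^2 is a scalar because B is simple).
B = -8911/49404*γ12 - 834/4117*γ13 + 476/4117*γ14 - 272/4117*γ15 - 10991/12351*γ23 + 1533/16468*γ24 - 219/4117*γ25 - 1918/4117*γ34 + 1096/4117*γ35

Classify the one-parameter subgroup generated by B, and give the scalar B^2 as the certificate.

B^2 term by term: the squares give (-8911/49404)^2*(γ12)^2 + (-834/4117)^2*(γ13)^2 + (476/4117)^2*(γ14)^2 + (-272/4117)^2*(γ15)^2 + (-10991/12351)^2*(γ23)^2 + (1533/16468)^2*(γ24)^2 + (-219/4117)^2*(γ25)^2 + (-1918/4117)^2*(γ34)^2 + (1096/4117)^2*(γ35)^2 = 79405921/2440755216*(+1) + 695556/16949689*(+1) + 226576/16949689*(+1) + 73984/16949689*(+1) + 120802081/152547201*(-1) + 2350089/271195024*(-1) + 47961/16949689*(-1) + 3678724/16949689*(-1) + 1201216/16949689*(-1) = -1 (each basis 2-blade squares to minus the product of its generators' squares); cross terms between blades sharing an index anticommute and cancel; the commuting (index-disjoint) pairs give grade-4 terms 2*c*c'*(blade product), which cancel blade by blade — γ1234: 8545649/50849067 + 639261/16949689 - 10463432/50849067 = 0; γ1235: -4883228/50849067 - 365292/16949689 + 5979104/50849067 = 0; γ1245: 208488/16949689 - 208488/16949689 = 0; γ1345: -1043392/16949689 + 1043392/16949689 = 0; γ2345: -840084/16949689 + 840084/16949689 = 0 — confirming B is simple. So B^2 = -1.
Answer: rotation, certificate B^2 = -1. Check the certificate: B^2 = -1, and that sign is decisive whatever form B takes.


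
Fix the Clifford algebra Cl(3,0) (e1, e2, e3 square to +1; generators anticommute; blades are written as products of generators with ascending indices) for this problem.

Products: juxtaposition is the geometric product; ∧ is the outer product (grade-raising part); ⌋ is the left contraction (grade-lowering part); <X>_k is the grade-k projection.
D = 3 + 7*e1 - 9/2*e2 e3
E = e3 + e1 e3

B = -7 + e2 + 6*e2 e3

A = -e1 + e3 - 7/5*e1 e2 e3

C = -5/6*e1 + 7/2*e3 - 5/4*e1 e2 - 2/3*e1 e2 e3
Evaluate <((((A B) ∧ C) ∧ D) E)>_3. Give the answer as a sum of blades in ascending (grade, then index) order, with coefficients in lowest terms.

step 1: 77/5*e1 - 6*e2 - 7*e3 - e1 e2 + 7/5*e1 e3 - e2 e3 + 19/5*e1 e2 e3
step 2: -5*e1 e2 + 721/15*e1 e3 - 21*e2 e3 + 73/12*e1 e2 e3
step 3: -15*e1 e2 + 721/5*e1 e3 - 63*e2 e3 - 515/4*e1 e2 e3
step 4: -721/5 + 721/5*e1 - 767/4*e2 - 767/4*e1 e2 + 15*e2 e3 - 15*e1 e2 e3
step 5: -15*e1 e2 e3
Answer: -15*e1 e2 e3


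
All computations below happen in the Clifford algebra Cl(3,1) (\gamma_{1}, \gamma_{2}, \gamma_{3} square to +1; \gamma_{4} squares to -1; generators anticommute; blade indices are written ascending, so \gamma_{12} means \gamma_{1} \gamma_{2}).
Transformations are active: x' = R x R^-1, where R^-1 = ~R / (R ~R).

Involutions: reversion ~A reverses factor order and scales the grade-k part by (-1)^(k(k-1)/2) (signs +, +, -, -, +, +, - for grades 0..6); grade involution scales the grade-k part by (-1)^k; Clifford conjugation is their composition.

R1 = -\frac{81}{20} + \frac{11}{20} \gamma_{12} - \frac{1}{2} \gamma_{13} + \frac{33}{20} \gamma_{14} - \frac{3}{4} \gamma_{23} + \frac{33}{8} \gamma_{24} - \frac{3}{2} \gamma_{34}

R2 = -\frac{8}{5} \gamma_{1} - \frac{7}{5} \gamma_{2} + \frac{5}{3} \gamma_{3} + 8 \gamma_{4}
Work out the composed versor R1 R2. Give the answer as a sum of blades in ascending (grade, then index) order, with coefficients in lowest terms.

Distribute over the terms of R2 (each basis-blade product reordered to ascending indices, repeated generators contracted through their squares):
R1 (-\frac{8}{5} \gamma_{1}) = \frac{162}{25} \gamma_{1} + \frac{22}{25} \gamma_{2} - \frac{4}{5} \gamma_{3} + \frac{66}{25} \gamma_{4} + \frac{6}{5} \gamma_{123} - \frac{33}{5} \gamma_{124} + \frac{12}{5} \gamma_{134}
R1 (-\frac{7}{5} \gamma_{2}) = -\frac{77}{100} \gamma_{1} + \frac{567}{100} \gamma_{2} - \frac{21}{20} \gamma_{3} + \frac{231}{40} \gamma_{4} - \frac{7}{10} \gamma_{123} + \frac{231}{100} \gamma_{124} + \frac{21}{10} \gamma_{234}
R1 (\frac{5}{3} \gamma_{3}) = -\frac{5}{6} \gamma_{1} - \frac{5}{4} \gamma_{2} - \frac{27}{4} \gamma_{3} + \frac{5}{2} \gamma_{4} + \frac{11}{12} \gamma_{123} - \frac{11}{4} \gamma_{134} - \frac{55}{8} \gamma_{234}
R1 (8 \gamma_{4}) = -\frac{66}{5} \gamma_{1} - 33 \gamma_{2} + 12 \gamma_{3} - \frac{162}{5} \gamma_{4} + \frac{22}{5} \gamma_{124} - 4 \gamma_{134} - 6 \gamma_{234}
Summing the partial products and collecting blades:
Answer: -\frac{2497}{300} \gamma_{1} - \frac{277}{10} \gamma_{2} + \frac{17}{5} \gamma_{3} - \frac{4297}{200} \gamma_{4} + \frac{17}{12} \gamma_{123} + \frac{11}{100} \gamma_{124} - \frac{87}{20} \gamma_{134} - \frac{431}{40} \gamma_{234}


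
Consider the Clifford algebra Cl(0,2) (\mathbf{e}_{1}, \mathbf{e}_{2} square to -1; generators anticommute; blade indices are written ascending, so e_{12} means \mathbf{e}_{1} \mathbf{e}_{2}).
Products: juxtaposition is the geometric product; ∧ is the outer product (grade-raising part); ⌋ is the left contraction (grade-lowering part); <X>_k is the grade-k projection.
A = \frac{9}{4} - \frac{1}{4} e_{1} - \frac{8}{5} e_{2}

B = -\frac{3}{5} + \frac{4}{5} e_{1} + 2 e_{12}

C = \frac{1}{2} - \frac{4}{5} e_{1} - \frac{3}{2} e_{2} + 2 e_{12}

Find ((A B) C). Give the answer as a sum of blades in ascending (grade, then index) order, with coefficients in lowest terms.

step 1: -\frac{23}{20} - \frac{5}{4} e_{1} + \frac{73}{50} e_{2} + \frac{289}{50} e_{12}
step 2: -\frac{2189}{200} + \frac{2377}{200} e_{1} + \frac{331}{1000} e_{2} + \frac{3633}{1000} e_{12}
Answer: -\frac{2189}{200} + \frac{2377}{200} e_{1} + \frac{331}{1000} e_{2} + \frac{3633}{1000} e_{12}


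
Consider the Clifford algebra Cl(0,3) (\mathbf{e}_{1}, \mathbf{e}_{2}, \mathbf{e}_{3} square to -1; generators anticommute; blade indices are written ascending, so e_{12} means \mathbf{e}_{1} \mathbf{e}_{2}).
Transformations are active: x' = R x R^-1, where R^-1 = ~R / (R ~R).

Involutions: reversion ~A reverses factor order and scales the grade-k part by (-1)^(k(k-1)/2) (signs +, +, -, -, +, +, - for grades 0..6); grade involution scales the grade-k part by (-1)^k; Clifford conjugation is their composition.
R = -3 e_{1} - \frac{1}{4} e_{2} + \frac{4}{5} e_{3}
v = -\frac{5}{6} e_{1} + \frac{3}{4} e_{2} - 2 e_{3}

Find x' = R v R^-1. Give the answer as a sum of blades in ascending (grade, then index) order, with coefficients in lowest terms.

~R = -3 e_{1} - \frac{1}{4} e_{2} + \frac{4}{5} e_{3}, and R ~R = -\frac{3881}{400}, so R^-1 = ~R / (-\frac{3881}{400}).
R v = -\frac{57}{80} - \frac{59}{24} e_{12} + \frac{20}{3} e_{13} - \frac{1}{10} e_{23}
Answer: \frac{9145}{23286} e_{1} - \frac{12213}{15524} e_{2} + \frac{8218}{3881} e_{3}


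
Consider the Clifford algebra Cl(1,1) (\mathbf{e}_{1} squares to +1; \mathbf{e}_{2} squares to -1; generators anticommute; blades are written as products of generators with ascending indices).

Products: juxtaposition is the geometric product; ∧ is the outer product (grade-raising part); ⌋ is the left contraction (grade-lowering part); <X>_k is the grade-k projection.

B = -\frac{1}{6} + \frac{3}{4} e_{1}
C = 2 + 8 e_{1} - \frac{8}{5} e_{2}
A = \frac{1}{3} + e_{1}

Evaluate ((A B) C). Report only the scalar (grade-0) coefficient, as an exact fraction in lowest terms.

step 1: \frac{25}{36} + \frac{1}{12} e_{1}
step 2: \frac{37}{18} + \frac{103}{18} e_{1} - \frac{10}{9} e_{2} - \frac{2}{15} e_{1} e_{2}
Answer: \frac{37}{18}


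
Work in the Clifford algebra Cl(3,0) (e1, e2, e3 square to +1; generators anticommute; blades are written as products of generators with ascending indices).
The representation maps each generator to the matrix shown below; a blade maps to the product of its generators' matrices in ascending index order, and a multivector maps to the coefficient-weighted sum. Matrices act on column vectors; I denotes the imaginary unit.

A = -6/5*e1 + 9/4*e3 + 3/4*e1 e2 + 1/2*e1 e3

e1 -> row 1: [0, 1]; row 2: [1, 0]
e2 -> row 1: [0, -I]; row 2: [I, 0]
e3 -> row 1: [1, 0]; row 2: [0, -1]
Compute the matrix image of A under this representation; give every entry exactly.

Bivector images (products of the table entries): rho(e1 e2) = rho(e1)rho(e2) = row 1: [I, 0]; row 2: [0, -I]; rho(e1 e3) = rho(e1)rho(e3) = row 1: [0, -1]; row 2: [1, 0].
M = (-6/5)*rho(e1) + (9/4)*rho(e3) + (3/4)*rho(e1 e2) + (1/2)*rho(e1 e3), summed entrywise:
Answer: row 1: [9/4 + 3*I/4, -17/10]; row 2: [-7/10, -9/4 - 3*I/4]


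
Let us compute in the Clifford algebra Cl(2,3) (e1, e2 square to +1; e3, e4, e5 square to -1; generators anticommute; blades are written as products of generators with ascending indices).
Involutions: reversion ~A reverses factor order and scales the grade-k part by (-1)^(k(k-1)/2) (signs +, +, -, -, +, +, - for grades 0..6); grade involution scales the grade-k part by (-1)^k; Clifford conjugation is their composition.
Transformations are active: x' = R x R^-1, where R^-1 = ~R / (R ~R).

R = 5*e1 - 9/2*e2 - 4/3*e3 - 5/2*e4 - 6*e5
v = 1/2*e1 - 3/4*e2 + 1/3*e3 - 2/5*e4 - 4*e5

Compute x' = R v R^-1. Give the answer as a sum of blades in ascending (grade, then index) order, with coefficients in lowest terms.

~R = 5*e1 - 9/2*e2 - 4/3*e3 - 5/2*e4 - 6*e5, and R ~R = 11/9, so R^-1 = ~R / (11/9).
R v = -1345/72 - 3/2*e1 e2 + 7/3*e1 e3 - 3/4*e1 e4 - 17*e1 e5 - 5/2*e2 e3 - 3/40*e2 e4 + 27/2*e2 e5 + 41/30*e3 e4 + 22/3*e3 e5 + 38/5*e4 e5
Answer: -6747/44*e1 + 12171/88*e2 + 1334/33*e3 + 33801/440*e4 + 4123/22*e5


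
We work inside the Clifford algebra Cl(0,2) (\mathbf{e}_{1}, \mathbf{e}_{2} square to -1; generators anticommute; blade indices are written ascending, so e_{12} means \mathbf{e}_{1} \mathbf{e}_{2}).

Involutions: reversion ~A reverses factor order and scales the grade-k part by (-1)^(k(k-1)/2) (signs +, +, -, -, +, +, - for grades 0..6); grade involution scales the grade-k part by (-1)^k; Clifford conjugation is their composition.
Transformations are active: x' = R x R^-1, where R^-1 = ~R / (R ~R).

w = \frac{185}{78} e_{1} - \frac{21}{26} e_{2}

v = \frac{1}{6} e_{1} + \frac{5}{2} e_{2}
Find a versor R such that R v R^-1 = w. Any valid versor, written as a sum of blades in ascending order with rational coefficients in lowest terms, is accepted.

Take R = v + w = \frac{33}{13} e_{1} + \frac{22}{13} e_{2}. Because q(v) = q(w) = -\frac{113}{18}, conjugation by R sends v exactly to w.
Answer: \frac{33}{13} e_{1} + \frac{22}{13} e_{2}


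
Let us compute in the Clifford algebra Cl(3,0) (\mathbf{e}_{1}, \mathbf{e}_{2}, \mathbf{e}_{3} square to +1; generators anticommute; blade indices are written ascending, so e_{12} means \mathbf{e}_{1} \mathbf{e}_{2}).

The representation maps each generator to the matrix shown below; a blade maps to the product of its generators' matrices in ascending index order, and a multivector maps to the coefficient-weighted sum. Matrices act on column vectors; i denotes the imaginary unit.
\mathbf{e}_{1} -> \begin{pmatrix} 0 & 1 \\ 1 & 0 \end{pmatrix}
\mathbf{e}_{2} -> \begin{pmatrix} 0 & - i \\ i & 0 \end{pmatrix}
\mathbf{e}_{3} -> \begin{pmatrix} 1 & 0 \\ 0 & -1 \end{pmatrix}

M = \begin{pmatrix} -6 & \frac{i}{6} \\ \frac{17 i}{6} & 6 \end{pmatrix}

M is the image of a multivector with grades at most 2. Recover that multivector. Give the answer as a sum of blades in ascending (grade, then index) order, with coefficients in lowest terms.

Method: 1, rho(e_{1}), rho(e_{2}), rho(e_{3}) form a trace-orthogonal basis of the 2x2 complex matrices (tr(X Y) = 2 if X = Y, else 0), so M = m0*1 + m1*rho(e_{1}) + m2*rho(e_{2}) + m3*rho(e_{3}) with m0 = tr(M)/2 = 0, m1 = tr(M rho(e_{1}))/2 = \frac{3 i}{2}, m2 = tr(M rho(e_{2}))/2 = \frac{4}{3}, m3 = tr(M rho(e_{3}))/2 = -6.
Multiplying table entries, the bivector images are rho(e_{12}) = i*rho(e_{3}), rho(e_{13}) = -i*rho(e_{2}), rho(e_{23}) = i*rho(e_{1}); with real blade coefficients the real parts of m0..m3 are the coefficients of 1, e_{1}, e_{2}, e_{3} and the imaginary parts give the bivectors (e_{23}: Im m1, e_{13}: -Im m2, e_{12}: Im m3).
Answer: \frac{4}{3} e_{2} - 6 e_{3} + \frac{3}{2} e_{23}


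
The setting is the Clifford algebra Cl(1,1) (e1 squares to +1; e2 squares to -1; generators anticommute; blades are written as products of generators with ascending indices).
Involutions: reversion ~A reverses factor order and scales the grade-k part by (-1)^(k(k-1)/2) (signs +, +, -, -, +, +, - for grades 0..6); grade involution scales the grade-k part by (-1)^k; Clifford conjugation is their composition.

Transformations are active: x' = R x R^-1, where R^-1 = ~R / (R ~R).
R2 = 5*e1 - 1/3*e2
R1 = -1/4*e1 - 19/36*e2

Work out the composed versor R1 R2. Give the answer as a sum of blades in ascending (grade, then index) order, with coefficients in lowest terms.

Distribute over the terms of R1 (each basis-blade product reordered to ascending indices, repeated generators contracted through their squares):
(-1/4*e1) R2 = -5/4 + 1/12*e1 e2
(-19/36*e2) R2 = -19/108 + 95/36*e1 e2
Summing the partial products and collecting blades:
Answer: -77/54 + 49/18*e1 e2


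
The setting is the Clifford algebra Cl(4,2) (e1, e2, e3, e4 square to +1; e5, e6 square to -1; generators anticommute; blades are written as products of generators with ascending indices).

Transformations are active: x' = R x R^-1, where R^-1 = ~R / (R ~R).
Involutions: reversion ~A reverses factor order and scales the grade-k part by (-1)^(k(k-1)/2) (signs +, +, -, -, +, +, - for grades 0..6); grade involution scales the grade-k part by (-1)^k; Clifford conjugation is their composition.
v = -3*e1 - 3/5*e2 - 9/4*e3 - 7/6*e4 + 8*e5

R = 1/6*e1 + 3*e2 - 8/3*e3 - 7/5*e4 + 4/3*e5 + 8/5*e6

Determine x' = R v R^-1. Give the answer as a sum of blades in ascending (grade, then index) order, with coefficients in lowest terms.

~R = 1/6*e1 + 3*e2 - 8/3*e3 - 7/5*e4 + 4/3*e5 + 8/5*e6, and R ~R = 2477/180, so R^-1 = ~R / (2477/180).
R v = -16/3 + 89/10*e1 e2 - 67/8*e1 e3 - 791/180*e1 e4 + 16/3*e1 e5 + 24/5*e1 e6 - 167/20*e2 e3 - 217/50*e2 e4 + 124/5*e2 e5 + 24/25*e2 e6 - 7/180*e3 e4 - 55/3*e3 e5 + 18/5*e3 e6 - 434/45*e4 e5 + 28/15*e4 e6 - 64/5*e5 e6
Answer: 7111/2477*e1 - 21369/12385*e2 + 42773/9908*e3 + 33467/14862*e4 - 22376/2477*e5 - 3072/2477*e6


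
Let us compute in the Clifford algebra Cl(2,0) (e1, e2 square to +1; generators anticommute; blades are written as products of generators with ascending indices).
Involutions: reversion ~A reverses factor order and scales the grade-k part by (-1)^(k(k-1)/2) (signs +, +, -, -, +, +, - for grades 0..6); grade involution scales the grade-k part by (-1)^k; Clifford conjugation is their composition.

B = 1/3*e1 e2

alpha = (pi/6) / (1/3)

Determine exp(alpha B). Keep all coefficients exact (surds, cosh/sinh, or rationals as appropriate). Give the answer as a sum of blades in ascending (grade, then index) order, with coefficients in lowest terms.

B^2 = (1/3)^2*(e1 e2)^2 = 1/9*(-1) = -1/9 (a basis 2-blade squares to minus the product of its generators' squares).
B^2 = -1/9 — circular case — the even/odd split gives cos and sin: l = 1/3, alpha*l = pi/6, so exp(alpha B) = cos(pi/6) + (sin(pi/6)/(1/3))*B = sqrt(3)/2 + (3/2)*B.
Answer: sqrt(3)/2 + 1/2*e1 e2


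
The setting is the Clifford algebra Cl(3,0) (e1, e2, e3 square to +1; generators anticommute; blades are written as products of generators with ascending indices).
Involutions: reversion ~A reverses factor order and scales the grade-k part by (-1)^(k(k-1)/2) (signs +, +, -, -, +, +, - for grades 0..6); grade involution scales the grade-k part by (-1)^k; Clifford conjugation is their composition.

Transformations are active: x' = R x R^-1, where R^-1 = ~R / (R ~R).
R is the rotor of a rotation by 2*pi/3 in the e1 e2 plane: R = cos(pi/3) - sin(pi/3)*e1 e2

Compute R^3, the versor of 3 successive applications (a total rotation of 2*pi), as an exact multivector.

Rotor phase runs at HALF the rotation angle; powers of one rotor simply add phase, so after 3 steps in e1 e2 the phase is 3*pi/3 = pi and R^3 = cos(pi) - sin(pi)*e1 e2.
cos(pi) = -1 and sin(pi) = 0, so R^3 = -1. The total rotation 2*pi is 1 full turn, so every vector returns to itself, yet the rotor is -1, on the OTHER sheet of the double cover (an odd number of 2*pi turns).
Answer: -1


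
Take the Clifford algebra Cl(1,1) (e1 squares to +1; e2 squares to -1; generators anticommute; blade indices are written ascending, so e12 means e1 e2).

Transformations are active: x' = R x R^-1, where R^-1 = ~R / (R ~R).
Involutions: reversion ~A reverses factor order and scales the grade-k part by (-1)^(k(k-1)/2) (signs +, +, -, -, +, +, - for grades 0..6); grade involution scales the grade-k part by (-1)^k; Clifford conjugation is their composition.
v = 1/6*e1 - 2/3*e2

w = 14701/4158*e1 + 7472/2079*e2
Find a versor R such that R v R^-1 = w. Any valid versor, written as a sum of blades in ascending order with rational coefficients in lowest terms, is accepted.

Sketch: the shared square -5/12 makes R = v + w = 7697/2079*e1 + 6086/2079*e2 the natural versor; its sandwich fixes that direction, negates (v - w)/2, and sends v to w.
Answer: 7697/2079*e1 + 6086/2079*e2


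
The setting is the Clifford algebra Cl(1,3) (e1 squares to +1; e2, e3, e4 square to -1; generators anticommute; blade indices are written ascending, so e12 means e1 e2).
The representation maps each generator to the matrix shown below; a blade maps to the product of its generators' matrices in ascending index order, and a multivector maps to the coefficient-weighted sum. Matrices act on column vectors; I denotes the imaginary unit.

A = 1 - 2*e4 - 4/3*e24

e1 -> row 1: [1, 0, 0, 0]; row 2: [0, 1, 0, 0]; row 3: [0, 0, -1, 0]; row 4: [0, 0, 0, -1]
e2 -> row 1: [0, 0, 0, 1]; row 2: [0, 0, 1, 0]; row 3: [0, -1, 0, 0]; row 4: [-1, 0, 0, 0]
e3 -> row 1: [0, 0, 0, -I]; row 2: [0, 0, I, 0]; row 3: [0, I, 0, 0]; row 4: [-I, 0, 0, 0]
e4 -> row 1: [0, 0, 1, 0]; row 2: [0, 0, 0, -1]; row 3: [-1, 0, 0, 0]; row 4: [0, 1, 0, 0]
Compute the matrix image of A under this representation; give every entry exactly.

Bivector images (products of the table entries): rho(e24) = rho(e2)rho(e4) = row 1: [0, 1, 0, 0]; row 2: [-1, 0, 0, 0]; row 3: [0, 0, 0, 1]; row 4: [0, 0, -1, 0].
M = (1)*1 + (-2)*rho(e4) + (-4/3)*rho(e24), summed entrywise (1 is the identity matrix):
Answer: row 1: [1, -4/3, -2, 0]; row 2: [4/3, 1, 0, 2]; row 3: [2, 0, 1, -4/3]; row 4: [0, -2, 4/3, 1]


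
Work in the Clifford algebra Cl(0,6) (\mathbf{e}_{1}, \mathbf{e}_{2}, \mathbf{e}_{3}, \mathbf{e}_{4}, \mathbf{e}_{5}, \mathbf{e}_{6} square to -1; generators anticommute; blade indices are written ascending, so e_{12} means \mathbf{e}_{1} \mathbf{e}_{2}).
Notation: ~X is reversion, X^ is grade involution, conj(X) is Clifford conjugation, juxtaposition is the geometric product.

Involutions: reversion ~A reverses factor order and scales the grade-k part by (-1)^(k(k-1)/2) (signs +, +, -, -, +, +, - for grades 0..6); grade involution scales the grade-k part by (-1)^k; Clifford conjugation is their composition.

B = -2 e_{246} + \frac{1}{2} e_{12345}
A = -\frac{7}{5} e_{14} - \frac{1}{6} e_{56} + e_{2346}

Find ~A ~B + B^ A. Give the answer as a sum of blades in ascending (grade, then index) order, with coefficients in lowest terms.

first term: -2 e_{3} + \frac{14}{5} e_{126} + \frac{1}{2} e_{156} - \frac{7}{10} e_{235} - \frac{1}{3} e_{245} + \frac{1}{12} e_{12346}
second term: 2 e_{3} + \frac{14}{5} e_{126} + \frac{1}{2} e_{156} - \frac{7}{10} e_{235} - \frac{1}{3} e_{245} - \frac{1}{12} e_{12346}
Answer: \frac{28}{5} e_{126} + e_{156} - \frac{7}{5} e_{235} - \frac{2}{3} e_{245}


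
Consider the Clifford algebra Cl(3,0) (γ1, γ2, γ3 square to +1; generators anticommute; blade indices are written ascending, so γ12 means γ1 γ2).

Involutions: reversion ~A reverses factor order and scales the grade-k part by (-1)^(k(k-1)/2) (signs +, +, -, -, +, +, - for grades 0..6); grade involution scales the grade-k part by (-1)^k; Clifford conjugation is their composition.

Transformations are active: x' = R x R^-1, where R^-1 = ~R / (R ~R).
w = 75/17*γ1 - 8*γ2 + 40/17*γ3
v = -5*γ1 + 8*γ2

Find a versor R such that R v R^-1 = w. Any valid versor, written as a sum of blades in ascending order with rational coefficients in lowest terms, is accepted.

A norm check does it: q(v) = q(w) = 89, hence R = v + w = -10/17*γ1 + 40/17*γ3 realises the map — parallel part kept, (v - w)/2 negated, v carried to w.
Answer: -10/17*γ1 + 40/17*γ3


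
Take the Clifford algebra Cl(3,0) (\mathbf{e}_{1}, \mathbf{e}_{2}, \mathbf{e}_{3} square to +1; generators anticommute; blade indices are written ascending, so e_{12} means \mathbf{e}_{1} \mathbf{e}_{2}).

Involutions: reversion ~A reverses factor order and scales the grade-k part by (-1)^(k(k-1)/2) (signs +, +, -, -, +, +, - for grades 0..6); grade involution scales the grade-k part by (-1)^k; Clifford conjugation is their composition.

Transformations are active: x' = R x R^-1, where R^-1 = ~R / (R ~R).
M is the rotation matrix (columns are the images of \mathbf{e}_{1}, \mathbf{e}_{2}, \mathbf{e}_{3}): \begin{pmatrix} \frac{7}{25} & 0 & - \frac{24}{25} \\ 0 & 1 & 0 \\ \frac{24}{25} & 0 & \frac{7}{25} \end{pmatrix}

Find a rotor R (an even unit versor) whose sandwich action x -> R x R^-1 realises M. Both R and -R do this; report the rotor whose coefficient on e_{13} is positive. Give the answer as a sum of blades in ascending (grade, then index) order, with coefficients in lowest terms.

Method: write R = a + b12*e_{12} + b13*e_{13} + b23*e_{23} with a^2 + b12^2 + b13^2 + b23^2 = 1 (so R^-1 = ~R). Expanding the columns R e_j ~R gives tr M = 4a^2 - 1 and, from the antisymmetric part, M21 - M12 = -4a*b12, M13 - M31 = 4a*b13, M32 - M23 = -4a*b23.
Here tr M = \frac{39}{25}, so a^2 = (1 + tr M)/4 = \frac{16}{25} and a = ±\frac{4}{5}. Taking a = \frac{4}{5}: M21 - M12 = 0, M13 - M31 = -\frac{48}{25}, M32 - M23 = 0, giving b12 = 0, b13 = -\frac{3}{5}, b23 = 0, i.e. R = \frac{4}{5} - \frac{3}{5} e_{13}.
Its e_{13} coefficient is negative, so report the other preimage -R.
Answer: -\frac{4}{5} + \frac{3}{5} e_{13}. Note: both R and -R realise this M (trace \frac{39}{25}); the covering map identifies them, and the e_{13}-coefficient sign is the tie-breaker.


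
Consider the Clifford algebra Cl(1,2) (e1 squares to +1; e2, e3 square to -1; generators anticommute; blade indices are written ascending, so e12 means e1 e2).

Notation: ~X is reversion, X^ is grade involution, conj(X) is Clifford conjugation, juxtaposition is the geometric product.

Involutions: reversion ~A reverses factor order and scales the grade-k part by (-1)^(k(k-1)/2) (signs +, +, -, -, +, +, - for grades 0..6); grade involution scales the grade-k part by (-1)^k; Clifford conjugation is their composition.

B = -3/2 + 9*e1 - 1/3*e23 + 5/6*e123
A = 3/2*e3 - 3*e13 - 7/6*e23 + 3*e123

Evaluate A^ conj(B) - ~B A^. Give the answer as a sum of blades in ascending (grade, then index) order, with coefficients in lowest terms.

first term: 26/9 + 71/36*e1 + 2*e2 - 99/4*e3 + 1/4*e12 - 9*e13 + 115/4*e23 + 15*e123
second term: -19/9 + 1/36*e1 - 2*e2 - 99/4*e3 - 1/4*e12 - 9*e13 - 101/4*e23 - 6*e123
Answer: 5 + 35/18*e1 + 4*e2 + 1/2*e12 + 54*e23 + 21*e123


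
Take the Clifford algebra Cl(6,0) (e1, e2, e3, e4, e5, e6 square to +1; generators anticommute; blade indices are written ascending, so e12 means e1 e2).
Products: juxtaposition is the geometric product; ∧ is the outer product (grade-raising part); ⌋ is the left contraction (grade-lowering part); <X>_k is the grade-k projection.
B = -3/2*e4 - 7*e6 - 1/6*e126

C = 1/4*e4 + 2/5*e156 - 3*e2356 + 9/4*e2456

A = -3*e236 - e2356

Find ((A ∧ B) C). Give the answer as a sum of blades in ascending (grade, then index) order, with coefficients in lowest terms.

step 1: -9/2*e2346 + 3/2*e23456
step 2: -27/8*e3 - 9/2*e4 + 81/8*e35 + 27/2*e45 + 9/8*e236 + 3/5*e1234 + 3/8*e2356 + 9/5*e12345
Answer: -27/8*e3 - 9/2*e4 + 81/8*e35 + 27/2*e45 + 9/8*e236 + 3/5*e1234 + 3/8*e2356 + 9/5*e12345


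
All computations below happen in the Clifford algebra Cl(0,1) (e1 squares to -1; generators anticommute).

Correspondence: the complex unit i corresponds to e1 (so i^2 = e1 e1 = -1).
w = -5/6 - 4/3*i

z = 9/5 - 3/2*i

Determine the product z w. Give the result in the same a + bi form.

In blades: z = 9/5 - 3/2*e1, w = -5/6 - 4/3*e1.
Distribute z over w term by term (generator squares from the signature, products reordered to ascending indices): (9/5)*w = -3/2 - 12/5*e1; (-3/2*e1)*w = -2 + 5/4*e1.
Sum: -7/2 - 23/20*e1; translating back through the correspondence:
Answer: -7/2 - 23/20*i


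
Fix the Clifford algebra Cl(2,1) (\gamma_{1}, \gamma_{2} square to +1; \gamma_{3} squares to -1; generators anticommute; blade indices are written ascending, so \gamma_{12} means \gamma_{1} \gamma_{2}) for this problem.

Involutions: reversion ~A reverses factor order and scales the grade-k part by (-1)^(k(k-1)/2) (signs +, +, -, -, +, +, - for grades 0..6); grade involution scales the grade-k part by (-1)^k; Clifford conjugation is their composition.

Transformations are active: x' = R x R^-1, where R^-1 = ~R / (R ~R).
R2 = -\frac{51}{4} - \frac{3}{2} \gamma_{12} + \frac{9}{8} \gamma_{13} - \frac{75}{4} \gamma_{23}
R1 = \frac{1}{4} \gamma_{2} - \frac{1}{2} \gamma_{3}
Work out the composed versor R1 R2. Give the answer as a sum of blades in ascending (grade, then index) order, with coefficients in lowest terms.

Distribute over the terms of R1 (each basis-blade product reordered to ascending indices, repeated generators contracted through their squares):
(\frac{1}{4} \gamma_{2}) R2 = \frac{3}{8} \gamma_{1} - \frac{51}{16} \gamma_{2} - \frac{75}{16} \gamma_{3} - \frac{9}{32} \gamma_{123}
(-\frac{1}{2} \gamma_{3}) R2 = -\frac{9}{16} \gamma_{1} + \frac{75}{8} \gamma_{2} + \frac{51}{8} \gamma_{3} + \frac{3}{4} \gamma_{123}
Summing the partial products and collecting blades:
Answer: -\frac{3}{16} \gamma_{1} + \frac{99}{16} \gamma_{2} + \frac{27}{16} \gamma_{3} + \frac{15}{32} \gamma_{123}


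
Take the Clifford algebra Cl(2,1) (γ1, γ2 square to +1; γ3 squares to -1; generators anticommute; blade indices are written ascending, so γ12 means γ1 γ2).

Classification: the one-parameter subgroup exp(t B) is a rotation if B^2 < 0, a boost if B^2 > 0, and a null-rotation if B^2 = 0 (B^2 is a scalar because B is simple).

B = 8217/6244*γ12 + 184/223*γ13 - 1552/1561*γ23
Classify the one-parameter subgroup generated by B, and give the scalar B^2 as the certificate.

B^2 term by term: the squares give (8217/6244)^2*(γ12)^2 + (184/223)^2*(γ13)^2 + (-1552/1561)^2*(γ23)^2 = 67519089/38987536*(-1) + 33856/49729*(+1) + 2408704/2436721*(+1) = -1/16 (each basis 2-blade squares to minus the product of its generators' squares); cross terms between blades sharing an index anticommute and cancel. So B^2 = -1/16.
Answer: rotation, certificate B^2 = -1/16. The invariant at work: B^2 = -1/16 is unchanged by conjugation, hence its sign classifies the subgroup whatever basis B is written in.


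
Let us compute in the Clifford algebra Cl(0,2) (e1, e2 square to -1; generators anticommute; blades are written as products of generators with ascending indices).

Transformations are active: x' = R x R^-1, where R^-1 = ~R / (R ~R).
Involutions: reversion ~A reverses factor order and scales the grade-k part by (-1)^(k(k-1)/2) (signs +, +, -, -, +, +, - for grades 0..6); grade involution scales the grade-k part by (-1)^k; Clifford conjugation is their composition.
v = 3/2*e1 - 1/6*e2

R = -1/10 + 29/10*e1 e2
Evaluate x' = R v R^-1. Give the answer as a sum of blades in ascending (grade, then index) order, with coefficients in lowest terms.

~R = -1/10 - 29/10*e1 e2, and R ~R = 421/50, so R^-1 = ~R / (421/50).
R v = 1/3*e1 + 131/30*e2
Answer: -3809/2526*e1 + 53/842*e2
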